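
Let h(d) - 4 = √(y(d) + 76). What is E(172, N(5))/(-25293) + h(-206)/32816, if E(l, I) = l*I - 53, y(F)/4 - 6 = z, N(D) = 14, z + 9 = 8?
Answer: -6431709/69167924 + √6/8204 ≈ -0.092688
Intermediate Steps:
z = -1 (z = -9 + 8 = -1)
y(F) = 20 (y(F) = 24 + 4*(-1) = 24 - 4 = 20)
h(d) = 4 + 4*√6 (h(d) = 4 + √(20 + 76) = 4 + √96 = 4 + 4*√6)
E(l, I) = -53 + I*l (E(l, I) = I*l - 53 = -53 + I*l)
E(172, N(5))/(-25293) + h(-206)/32816 = (-53 + 14*172)/(-25293) + (4 + 4*√6)/32816 = (-53 + 2408)*(-1/25293) + (4 + 4*√6)*(1/32816) = 2355*(-1/25293) + (1/8204 + √6/8204) = -785/8431 + (1/8204 + √6/8204) = -6431709/69167924 + √6/8204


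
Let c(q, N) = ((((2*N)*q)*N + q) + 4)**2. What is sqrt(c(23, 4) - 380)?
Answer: sqrt(581789) ≈ 762.75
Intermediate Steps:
c(q, N) = (4 + q + 2*q*N**2)**2 (c(q, N) = (((2*N*q)*N + q) + 4)**2 = ((2*q*N**2 + q) + 4)**2 = ((q + 2*q*N**2) + 4)**2 = (4 + q + 2*q*N**2)**2)
sqrt(c(23, 4) - 380) = sqrt((4 + 23 + 2*23*4**2)**2 - 380) = sqrt((4 + 23 + 2*23*16)**2 - 380) = sqrt((4 + 23 + 736)**2 - 380) = sqrt(763**2 - 380) = sqrt(582169 - 380) = sqrt(581789)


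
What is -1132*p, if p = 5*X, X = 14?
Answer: -79240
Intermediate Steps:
p = 70 (p = 5*14 = 70)
-1132*p = -1132*70 = -79240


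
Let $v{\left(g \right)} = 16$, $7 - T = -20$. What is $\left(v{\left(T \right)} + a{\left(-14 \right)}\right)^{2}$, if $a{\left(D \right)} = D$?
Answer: $4$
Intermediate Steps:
$T = 27$ ($T = 7 - -20 = 7 + 20 = 27$)
$\left(v{\left(T \right)} + a{\left(-14 \right)}\right)^{2} = \left(16 - 14\right)^{2} = 2^{2} = 4$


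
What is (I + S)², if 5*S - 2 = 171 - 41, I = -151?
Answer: 388129/25 ≈ 15525.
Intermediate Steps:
S = 132/5 (S = ⅖ + (171 - 41)/5 = ⅖ + (⅕)*130 = ⅖ + 26 = 132/5 ≈ 26.400)
(I + S)² = (-151 + 132/5)² = (-623/5)² = 388129/25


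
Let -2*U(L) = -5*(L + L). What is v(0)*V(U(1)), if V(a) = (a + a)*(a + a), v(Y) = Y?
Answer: 0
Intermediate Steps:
U(L) = 5*L (U(L) = -(-5)*(L + L)/2 = -(-5)*2*L/2 = -(-5)*L = 5*L)
V(a) = 4*a² (V(a) = (2*a)*(2*a) = 4*a²)
v(0)*V(U(1)) = 0*(4*(5*1)²) = 0*(4*5²) = 0*(4*25) = 0*100 = 0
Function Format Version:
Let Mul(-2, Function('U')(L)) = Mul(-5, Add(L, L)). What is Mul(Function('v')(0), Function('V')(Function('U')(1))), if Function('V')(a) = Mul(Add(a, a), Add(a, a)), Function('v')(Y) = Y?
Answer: 0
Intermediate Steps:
Function('U')(L) = Mul(5, L) (Function('U')(L) = Mul(Rational(-1, 2), Mul(-5, Add(L, L))) = Mul(Rational(-1, 2), Mul(-5, Mul(2, L))) = Mul(Rational(-1, 2), Mul(-10, L)) = Mul(5, L))
Function('V')(a) = Mul(4, Pow(a, 2)) (Function('V')(a) = Mul(Mul(2, a), Mul(2, a)) = Mul(4, Pow(a, 2)))
Mul(Function('v')(0), Function('V')(Function('U')(1))) = Mul(0, Mul(4, Pow(Mul(5, 1), 2))) = Mul(0, Mul(4, Pow(5, 2))) = Mul(0, Mul(4, 25)) = Mul(0, 100) = 0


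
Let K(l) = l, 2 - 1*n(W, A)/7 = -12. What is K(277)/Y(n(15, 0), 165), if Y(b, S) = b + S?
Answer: 277/263 ≈ 1.0532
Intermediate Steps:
n(W, A) = 98 (n(W, A) = 14 - 7*(-12) = 14 + 84 = 98)
Y(b, S) = S + b
K(277)/Y(n(15, 0), 165) = 277/(165 + 98) = 277/263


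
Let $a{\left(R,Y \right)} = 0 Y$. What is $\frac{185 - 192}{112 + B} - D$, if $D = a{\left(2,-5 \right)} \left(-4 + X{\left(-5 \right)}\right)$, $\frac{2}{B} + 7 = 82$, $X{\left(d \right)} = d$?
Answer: $- \frac{525}{8402} \approx -0.062485$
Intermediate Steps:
$a{\left(R,Y \right)} = 0$
$B = \frac{2}{75}$ ($B = \frac{2}{-7 + 82} = \frac{2}{75} \approx 0.026667$)
$D = 0$ ($D = 0 \left(-4 - 5\right) = 0 \left(-9\right) = 0$)
$\frac{185 - 192}{112 + B} - D = \frac{185 - 192}{112 + \frac{2}{75}} - 0 = - \frac{7}{\frac{8402}{75}} + 0 = \left(-7\right) \frac{75}{8402} + 0 = - \frac{525}{8402} + 0 = - \frac{525}{8402}$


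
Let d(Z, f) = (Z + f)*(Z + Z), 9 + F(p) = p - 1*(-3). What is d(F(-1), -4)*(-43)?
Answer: -6622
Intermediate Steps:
F(p) = -6 + p (F(p) = -9 + (p - 1*(-3)) = -9 + (p + 3) = -9 + (3 + p) = -6 + p)
d(Z, f) = 2*Z*(Z + f) (d(Z, f) = (Z + f)*(2*Z) = 2*Z*(Z + f))
d(F(-1), -4)*(-43) = (2*(-6 - 1)*((-6 - 1) - 4))*(-43) = (2*(-7)*(-7 - 4))*(-43) = (2*(-7)*(-11))*(-43) = 154*(-43) = -6622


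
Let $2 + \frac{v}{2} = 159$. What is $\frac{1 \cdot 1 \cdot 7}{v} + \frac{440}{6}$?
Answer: $\frac{69101}{942} \approx 73.356$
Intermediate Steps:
$v = 314$ ($v = -4 + 2 \cdot 159 = -4 + 318 = 314$)
$\frac{1 \cdot 1 \cdot 7}{v} + \frac{440}{6} = \frac{1 \cdot 1 \cdot 7}{314} + \frac{440}{6} = 1 \cdot 7 \cdot \frac{1}{314} + 440 \cdot \frac{1}{6} = 7 \cdot \frac{1}{314} + \frac{220}{3} = \frac{7}{314} + \frac{220}{3} = \frac{69101}{942}$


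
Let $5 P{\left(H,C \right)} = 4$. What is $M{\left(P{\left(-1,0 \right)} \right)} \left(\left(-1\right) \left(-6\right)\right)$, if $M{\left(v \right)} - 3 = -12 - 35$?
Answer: $-264$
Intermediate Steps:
$P{\left(H,C \right)} = \frac{4}{5}$ ($P{\left(H,C \right)} = \frac{1}{5} \cdot 4 = \frac{4}{5}$)
$M{\left(v \right)} = -44$ ($M{\left(v \right)} = 3 - 47 = -44$)
$M{\left(P{\left(-1,0 \right)} \right)} \left(\left(-1\right) \left(-6\right)\right) = - 44 \left(\left(-1\right) \left(-6\right)\right) = \left(-44\right) 6 = -264$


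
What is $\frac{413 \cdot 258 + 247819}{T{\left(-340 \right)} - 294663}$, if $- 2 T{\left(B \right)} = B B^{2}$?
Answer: $\frac{354373}{19357337} \approx 0.018307$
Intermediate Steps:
$T{\left(B \right)} = - \frac{B^{3}}{2}$ ($T{\left(B \right)} = - \frac{B B^{2}}{2} = - \frac{B^{3}}{2}$)
$\frac{413 \cdot 258 + 247819}{T{\left(-340 \right)} - 294663} = \frac{413 \cdot 258 + 247819}{- \frac{\left(-340\right)^{3}}{2} - 294663} = \frac{106554 + 247819}{\left(- \frac{1}{2}\right) \left(-39304000\right) - 294663} = \frac{354373}{19652000 - 294663} = \frac{354373}{19357337}$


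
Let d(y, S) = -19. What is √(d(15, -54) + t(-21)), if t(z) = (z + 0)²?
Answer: √422 ≈ 20.543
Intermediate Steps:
t(z) = z²
√(d(15, -54) + t(-21)) = √(-19 + (-21)²) = √(-19 + 441) = √422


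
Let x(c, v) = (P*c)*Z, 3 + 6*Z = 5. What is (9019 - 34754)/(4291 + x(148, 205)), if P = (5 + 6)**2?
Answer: -77205/30781 ≈ -2.5082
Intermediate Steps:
Z = 1/3 (Z = -1/2 + (1/6)*5 = -1/2 + 5/6 = 1/3 ≈ 0.33333)
P = 121 (P = 11**2 = 121)
x(c, v) = 121*c/3 (x(c, v) = (121*c)*(1/3) = 121*c/3)
(9019 - 34754)/(4291 + x(148, 205)) = (9019 - 34754)/(4291 + (121/3)*148) = -25735/(4291 + 17908/3) = -25735/30781/3 = -25735*3/30781 = -77205/30781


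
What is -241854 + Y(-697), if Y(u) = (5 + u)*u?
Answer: 240470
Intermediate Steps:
Y(u) = u*(5 + u)
-241854 + Y(-697) = -241854 - 697*(5 - 697) = -241854 - 697*(-692) = -241854 + 482324 = 240470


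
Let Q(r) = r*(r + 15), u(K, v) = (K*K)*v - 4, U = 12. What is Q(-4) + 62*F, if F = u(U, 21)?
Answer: 187196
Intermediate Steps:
u(K, v) = -4 + v*K**2 (u(K, v) = K**2*v - 4 = v*K**2 - 4 = -4 + v*K**2)
Q(r) = r*(15 + r)
F = 3020 (F = -4 + 21*12**2 = -4 + 21*144 = -4 + 3024 = 3020)
Q(-4) + 62*F = -4*(15 - 4) + 62*3020 = -4*11 + 187240 = -44 + 187240 = 187196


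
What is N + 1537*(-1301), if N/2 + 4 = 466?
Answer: -1998713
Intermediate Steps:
N = 924 (N = -8 + 2*466 = -8 + 932 = 924)
N + 1537*(-1301) = 924 + 1537*(-1301) = 924 - 1999637 = -1998713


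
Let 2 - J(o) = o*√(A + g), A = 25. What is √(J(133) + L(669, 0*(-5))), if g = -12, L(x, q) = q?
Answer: √(2 - 133*√13) ≈ 21.853*I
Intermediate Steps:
J(o) = 2 - o*√13 (J(o) = 2 - o*√(25 - 12) = 2 - o*√13)
√(J(133) + L(669, 0*(-5))) = √((2 - 1*133*√13) + 0*(-5)) = √((2 - 133*√13) + 0) = √(2 - 133*√13)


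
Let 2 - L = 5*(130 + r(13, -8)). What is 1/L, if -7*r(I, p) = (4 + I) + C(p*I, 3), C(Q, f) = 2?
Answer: -7/4441 ≈ -0.0015762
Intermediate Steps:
r(I, p) = -6/7 - I/7 (r(I, p) = -((4 + I) + 2)/7 = -(6 + I)/7 = -6/7 - I/7)
L = -4441/7 (L = 2 - 5*(130 + (-6/7 - ⅐*13)) = 2 - 5*(130 + (-6/7 - 13/7)) = 2 - 5*(130 - 19/7) = 2 - 5*891/7 = 2 - 1*4455/7 = 2 - 4455/7 = -4441/7 ≈ -634.43)
1/L = 1/(-4441/7) = -7/4441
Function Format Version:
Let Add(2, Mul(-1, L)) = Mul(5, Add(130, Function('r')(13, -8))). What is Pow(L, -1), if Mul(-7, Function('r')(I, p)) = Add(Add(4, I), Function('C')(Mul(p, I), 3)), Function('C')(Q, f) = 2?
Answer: Rational(-7, 4441) ≈ -0.0015762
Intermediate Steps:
Function('r')(I, p) = Add(Rational(-6, 7), Mul(Rational(-1, 7), I)) (Function('r')(I, p) = Mul(Rational(-1, 7), Add(Add(4, I), 2)) = Mul(Rational(-1, 7), Add(6, I)) = Add(Rational(-6, 7), Mul(Rational(-1, 7), I)))
L = Rational(-4441, 7) (L = Add(2, Mul(-1, Mul(5, Add(130, Add(Rational(-6, 7), Mul(Rational(-1, 7), 13)))))) = Add(2, Mul(-1, Mul(5, Add(130, Add(Rational(-6, 7), Rational(-13, 7)))))) = Add(2, Mul(-1, Mul(5, Add(130, Rational(-19, 7))))) = Add(2, Mul(-1, Mul(5, Rational(891, 7)))) = Add(2, Mul(-1, Rational(4455, 7))) = Add(2, Rational(-4455, 7)) = Rational(-4441, 7) ≈ -634.43)
Pow(L, -1) = Pow(Rational(-4441, 7), -1) = Rational(-7, 4441)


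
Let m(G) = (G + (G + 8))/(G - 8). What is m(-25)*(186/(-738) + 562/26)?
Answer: 478240/17589 ≈ 27.190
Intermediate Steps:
m(G) = (8 + 2*G)/(-8 + G) (m(G) = (G + (8 + G))/(-8 + G) = (8 + 2*G)/(-8 + G))
m(-25)*(186/(-738) + 562/26) = (2*(4 - 25)/(-8 - 25))*(186/(-738) + 562/26) = (2*(-21)/(-33))*(186*(-1/738) + 562*(1/26)) = (2*(-1/33)*(-21))*(-31/123 + 281/13) = (14/11)*(34160/1599) = 478240/17589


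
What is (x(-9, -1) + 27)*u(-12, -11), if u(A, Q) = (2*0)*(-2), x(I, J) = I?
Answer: 0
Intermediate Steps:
u(A, Q) = 0 (u(A, Q) = 0*(-2) = 0)
(x(-9, -1) + 27)*u(-12, -11) = (-9 + 27)*0 = 18*0 = 0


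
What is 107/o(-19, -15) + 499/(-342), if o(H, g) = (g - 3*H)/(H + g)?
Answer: -210859/2394 ≈ -88.078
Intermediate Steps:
o(H, g) = (g - 3*H)/(H + g)
107/o(-19, -15) + 499/(-342) = 107/(((-15 - 3*(-19))/(-19 - 15))) + 499/(-342) = 107/(((-15 + 57)/(-34))) + 499*(-1/342) = 107/((-1/34*42)) - 499/342 = 107/(-21/17) - 499/342 = 107*(-17/21) - 499/342 = -1819/21 - 499/342 = -210859/2394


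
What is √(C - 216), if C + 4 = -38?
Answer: I*√258 ≈ 16.062*I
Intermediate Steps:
C = -42 (C = -4 - 38 = -42)
√(C - 216) = √(-42 - 216) = √(-258) = I*√258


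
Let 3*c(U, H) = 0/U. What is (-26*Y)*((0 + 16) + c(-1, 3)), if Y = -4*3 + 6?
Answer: 2496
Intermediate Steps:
c(U, H) = 0 (c(U, H) = (0/U)/3 = (⅓)*0 = 0)
Y = -6 (Y = -12 + 6 = -6)
(-26*Y)*((0 + 16) + c(-1, 3)) = (-26*(-6))*((0 + 16) + 0) = 156*(16 + 0) = 156*16 = 2496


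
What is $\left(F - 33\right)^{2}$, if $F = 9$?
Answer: $576$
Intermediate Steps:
$\left(F - 33\right)^{2} = \left(9 - 33\right)^{2} = \left(-24\right)^{2} = 576$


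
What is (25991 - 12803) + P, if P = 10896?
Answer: 24084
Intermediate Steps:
(25991 - 12803) + P = (25991 - 12803) + 10896 = 13188 + 10896 = 24084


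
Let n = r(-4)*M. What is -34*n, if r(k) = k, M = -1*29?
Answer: -3944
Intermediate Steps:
M = -29
n = 116 (n = -4*(-29) = 116)
-34*n = -34*116 = -3944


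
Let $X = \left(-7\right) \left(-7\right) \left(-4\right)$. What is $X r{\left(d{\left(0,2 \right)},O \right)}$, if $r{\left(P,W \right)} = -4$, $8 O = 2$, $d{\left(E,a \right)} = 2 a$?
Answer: $784$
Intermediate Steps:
$O = \frac{1}{4}$ ($O = \frac{1}{8} \cdot 2 = \frac{1}{4} \approx 0.25$)
$X = -196$ ($X = 49 \left(-4\right) = -196$)
$X r{\left(d{\left(0,2 \right)},O \right)} = \left(-196\right) \left(-4\right) = 784$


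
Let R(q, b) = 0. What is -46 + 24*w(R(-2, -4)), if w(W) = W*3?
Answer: -46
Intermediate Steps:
w(W) = 3*W
-46 + 24*w(R(-2, -4)) = -46 + 24*(3*0) = -46 + 24*0 = -46 + 0 = -46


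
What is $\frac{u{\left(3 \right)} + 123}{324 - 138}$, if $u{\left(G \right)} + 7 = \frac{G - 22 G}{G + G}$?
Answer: $\frac{211}{372} \approx 0.5672$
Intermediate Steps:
$u{\left(G \right)} = - \frac{35}{2}$ ($u{\left(G \right)} = -7 + \frac{G - 22 G}{G + G} = -7 + \frac{\left(-21\right) G}{2 G} = -7 + - 21 G \frac{1}{2 G} = -7 - \frac{21}{2} = - \frac{35}{2}$)
$\frac{u{\left(3 \right)} + 123}{324 - 138} = \frac{- \frac{35}{2} + 123}{324 - 138} = \frac{211}{2 \cdot 186} = \frac{211}{2} \cdot \frac{1}{186} = \frac{211}{372}$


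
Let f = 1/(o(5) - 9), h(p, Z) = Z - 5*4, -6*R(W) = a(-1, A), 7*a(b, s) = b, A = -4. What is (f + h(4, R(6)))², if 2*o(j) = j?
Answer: 120802081/298116 ≈ 405.22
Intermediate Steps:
o(j) = j/2
a(b, s) = b/7
R(W) = 1/42 (R(W) = -(-1)/42 = -⅙*(-⅐) = 1/42)
h(p, Z) = -20 + Z (h(p, Z) = Z - 20 = -20 + Z)
f = -2/13 (f = 1/((½)*5 - 9) = 1/(5/2 - 9) = 1/(-13/2) = -2/13 ≈ -0.15385)
(f + h(4, R(6)))² = (-2/13 + (-20 + 1/42))² = (-2/13 - 839/42)² = (-10991/546)² = 120802081/298116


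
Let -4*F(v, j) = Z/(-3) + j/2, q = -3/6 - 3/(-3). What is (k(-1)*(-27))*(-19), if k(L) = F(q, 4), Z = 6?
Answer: 0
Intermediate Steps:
q = 1/2 (q = -3*1/6 - 3*(-1/3) = -1/2 + 1 = 1/2 ≈ 0.50000)
F(v, j) = 1/2 - j/8 (F(v, j) = -(6/(-3) + j/2)/4 = -(6*(-1/3) + j*(1/2))/4 = -(-2 + j/2)/4 = 1/2 - j/8)
k(L) = 0 (k(L) = 1/2 - 1/8*4 = 1/2 - 1/2 = 0)
(k(-1)*(-27))*(-19) = (0*(-27))*(-19) = 0*(-19) = 0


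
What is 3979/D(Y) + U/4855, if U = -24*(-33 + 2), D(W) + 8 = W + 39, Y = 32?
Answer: 19364917/305865 ≈ 63.312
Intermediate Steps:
D(W) = 31 + W (D(W) = -8 + (W + 39) = -8 + (39 + W) = 31 + W)
U = 744 (U = -24*(-31) = 744)
3979/D(Y) + U/4855 = 3979/(31 + 32) + 744/4855 = 3979/63 + 744*(1/4855) = 3979*(1/63) + 744/4855 = 3979/63 + 744/4855 = 19364917/305865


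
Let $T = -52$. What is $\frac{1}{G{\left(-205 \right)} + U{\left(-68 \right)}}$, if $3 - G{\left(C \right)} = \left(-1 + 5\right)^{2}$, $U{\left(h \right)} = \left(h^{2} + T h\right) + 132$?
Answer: $\frac{1}{8279} \approx 0.00012079$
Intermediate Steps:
$U{\left(h \right)} = 132 + h^{2} - 52 h$ ($U{\left(h \right)} = \left(h^{2} - 52 h\right) + 132 = 132 + h^{2} - 52 h$)
$G{\left(C \right)} = -13$ ($G{\left(C \right)} = 3 - \left(-1 + 5\right)^{2} = 3 - 4^{2} = 3 - 16 = -13$)
$\frac{1}{G{\left(-205 \right)} + U{\left(-68 \right)}} = \frac{1}{-13 + \left(132 + \left(-68\right)^{2} - -3536\right)} = \frac{1}{-13 + \left(132 + 4624 + 3536\right)} = \frac{1}{-13 + 8292} = \frac{1}{8279}$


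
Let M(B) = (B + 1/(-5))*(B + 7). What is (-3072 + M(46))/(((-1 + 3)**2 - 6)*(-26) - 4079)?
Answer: 3223/20135 ≈ 0.16007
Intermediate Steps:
M(B) = (7 + B)*(-1/5 + B) (M(B) = (B - 1/5)*(7 + B) = (-1/5 + B)*(7 + B) = (7 + B)*(-1/5 + B))
(-3072 + M(46))/(((-1 + 3)**2 - 6)*(-26) - 4079) = (-3072 + (-7/5 + 46**2 + (34/5)*46))/(((-1 + 3)**2 - 6)*(-26) - 4079) = (-3072 + (-7/5 + 2116 + 1564/5))/((2**2 - 6)*(-26) - 4079) = (-3072 + 12137/5)/((4 - 6)*(-26) - 4079) = -3223/(5*(-2*(-26) - 4079)) = -3223/(5*(52 - 4079)) = -3223/5/(-4027) = -3223/5*(-1/4027) = 3223/20135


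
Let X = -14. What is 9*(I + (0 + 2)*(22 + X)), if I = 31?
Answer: 423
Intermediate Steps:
9*(I + (0 + 2)*(22 + X)) = 9*(31 + (0 + 2)*(22 - 14)) = 9*(31 + 2*8) = 9*(31 + 16) = 9*47 = 423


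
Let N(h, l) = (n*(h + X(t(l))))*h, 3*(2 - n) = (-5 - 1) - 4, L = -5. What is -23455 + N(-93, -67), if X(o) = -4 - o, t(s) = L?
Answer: 22177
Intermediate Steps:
t(s) = -5
n = 16/3 (n = 2 - ((-5 - 1) - 4)/3 = 2 - (-6 - 4)/3 = 2 - ⅓*(-10) = 2 + 10/3 = 16/3 ≈ 5.3333)
N(h, l) = h*(16/3 + 16*h/3) (N(h, l) = (16*(h + (-4 - 1*(-5)))/3)*h = (16*(h + (-4 + 5))/3)*h = (16*(h + 1)/3)*h = (16*(1 + h)/3)*h = (16/3 + 16*h/3)*h = h*(16/3 + 16*h/3))
-23455 + N(-93, -67) = -23455 + (16/3)*(-93)*(1 - 93) = -23455 + (16/3)*(-93)*(-92) = -23455 + 45632 = 22177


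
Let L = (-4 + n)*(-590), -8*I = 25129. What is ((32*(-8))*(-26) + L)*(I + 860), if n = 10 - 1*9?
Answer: -76883037/4 ≈ -1.9221e+7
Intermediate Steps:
I = -25129/8 (I = -1/8*25129 = -25129/8 ≈ -3141.1)
n = 1 (n = 10 - 9 = 1)
L = 1770 (L = (-4 + 1)*(-590) = -3*(-590) = 1770)
((32*(-8))*(-26) + L)*(I + 860) = ((32*(-8))*(-26) + 1770)*(-25129/8 + 860) = (-256*(-26) + 1770)*(-18249/8) = (6656 + 1770)*(-18249/8) = 8426*(-18249/8) = -76883037/4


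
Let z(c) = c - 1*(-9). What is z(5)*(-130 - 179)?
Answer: -4326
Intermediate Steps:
z(c) = 9 + c (z(c) = c + 9 = 9 + c)
z(5)*(-130 - 179) = (9 + 5)*(-130 - 179) = 14*(-309) = -4326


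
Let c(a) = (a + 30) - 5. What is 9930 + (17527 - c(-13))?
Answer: 27445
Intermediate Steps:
c(a) = 25 + a (c(a) = (30 + a) - 5 = 25 + a)
9930 + (17527 - c(-13)) = 9930 + (17527 - (25 - 13)) = 9930 + (17527 - 1*12) = 9930 + (17527 - 12) = 9930 + 17515 = 27445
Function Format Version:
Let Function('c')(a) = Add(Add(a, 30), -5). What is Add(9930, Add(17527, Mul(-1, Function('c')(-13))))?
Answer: 27445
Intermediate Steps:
Function('c')(a) = Add(25, a) (Function('c')(a) = Add(Add(30, a), -5) = Add(25, a))
Add(9930, Add(17527, Mul(-1, Function('c')(-13)))) = Add(9930, Add(17527, Mul(-1, Add(25, -13)))) = Add(9930, Add(17527, Mul(-1, 12))) = Add(9930, Add(17527, -12)) = Add(9930, 17515) = 27445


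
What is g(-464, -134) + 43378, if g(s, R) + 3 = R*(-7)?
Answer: 44313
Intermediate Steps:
g(s, R) = -3 - 7*R (g(s, R) = -3 + R*(-7) = -3 - 7*R)
g(-464, -134) + 43378 = (-3 - 7*(-134)) + 43378 = (-3 + 938) + 43378 = 935 + 43378 = 44313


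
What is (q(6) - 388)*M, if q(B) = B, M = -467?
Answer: 178394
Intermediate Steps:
(q(6) - 388)*M = (6 - 388)*(-467) = -382*(-467) = 178394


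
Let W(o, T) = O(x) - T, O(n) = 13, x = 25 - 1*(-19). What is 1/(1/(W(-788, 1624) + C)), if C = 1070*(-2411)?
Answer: -2581381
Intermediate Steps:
C = -2579770
x = 44 (x = 25 + 19 = 44)
W(o, T) = 13 - T
1/(1/(W(-788, 1624) + C)) = 1/(1/((13 - 1*1624) - 2579770)) = 1/(1/((13 - 1624) - 2579770)) = 1/(1/(-1611 - 2579770)) = 1/(1/(-2581381)) = 1/(-1/2581381) = -2581381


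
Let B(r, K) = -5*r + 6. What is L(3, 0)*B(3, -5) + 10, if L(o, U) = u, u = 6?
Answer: -44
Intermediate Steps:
L(o, U) = 6
B(r, K) = 6 - 5*r
L(3, 0)*B(3, -5) + 10 = 6*(6 - 5*3) + 10 = 6*(6 - 15) + 10 = 6*(-9) + 10 = -54 + 10 = -44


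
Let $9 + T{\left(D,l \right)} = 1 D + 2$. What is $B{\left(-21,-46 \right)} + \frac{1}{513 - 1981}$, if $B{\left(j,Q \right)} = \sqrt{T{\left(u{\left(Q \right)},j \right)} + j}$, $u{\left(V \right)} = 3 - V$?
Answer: $- \frac{1}{1468} + \sqrt{21} \approx 4.5819$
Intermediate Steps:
$T{\left(D,l \right)} = -7 + D$ ($T{\left(D,l \right)} = -9 + \left(1 D + 2\right) = -9 + \left(D + 2\right) = -9 + \left(2 + D\right) = -7 + D$)
$B{\left(j,Q \right)} = \sqrt{-4 + j - Q}$ ($B{\left(j,Q \right)} = \sqrt{\left(-7 - \left(-3 + Q\right)\right) + j} = \sqrt{\left(-4 - Q\right) + j} = \sqrt{-4 + j - Q}$)
$B{\left(-21,-46 \right)} + \frac{1}{513 - 1981} = \sqrt{-4 - 21 - -46} + \frac{1}{513 - 1981} = \sqrt{-4 - 21 + 46} + \frac{1}{-1468} = \sqrt{21} - \frac{1}{1468} = - \frac{1}{1468} + \sqrt{21}$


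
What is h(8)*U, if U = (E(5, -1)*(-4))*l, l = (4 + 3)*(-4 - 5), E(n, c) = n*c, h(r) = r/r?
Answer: -1260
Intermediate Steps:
h(r) = 1
E(n, c) = c*n
l = -63 (l = 7*(-9) = -63)
U = -1260 (U = (-1*5*(-4))*(-63) = -5*(-4)*(-63) = 20*(-63) = -1260)
h(8)*U = 1*(-1260) = -1260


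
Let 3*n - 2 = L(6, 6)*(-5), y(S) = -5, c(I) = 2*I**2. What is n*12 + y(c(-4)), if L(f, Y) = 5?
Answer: -97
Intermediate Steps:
n = -23/3 (n = 2/3 + (5*(-5))/3 = 2/3 + (1/3)*(-25) = 2/3 - 25/3 = -23/3 ≈ -7.6667)
n*12 + y(c(-4)) = -23/3*12 - 5 = -92 - 5 = -97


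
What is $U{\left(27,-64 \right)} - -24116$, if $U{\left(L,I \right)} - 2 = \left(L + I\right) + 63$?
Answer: $24144$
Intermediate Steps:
$U{\left(L,I \right)} = 65 + I + L$ ($U{\left(L,I \right)} = 2 + \left(\left(L + I\right) + 63\right) = 2 + \left(\left(I + L\right) + 63\right) = 2 + \left(63 + I + L\right) = 65 + I + L$)
$U{\left(27,-64 \right)} - -24116 = \left(65 - 64 + 27\right) - -24116 = 28 + 24116 = 24144$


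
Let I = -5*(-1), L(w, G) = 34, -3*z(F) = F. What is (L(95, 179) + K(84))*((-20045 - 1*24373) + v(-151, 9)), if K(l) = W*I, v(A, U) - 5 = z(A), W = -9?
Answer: 1463968/3 ≈ 4.8799e+5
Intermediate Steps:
z(F) = -F/3
I = 5
v(A, U) = 5 - A/3
K(l) = -45 (K(l) = -9*5 = -45)
(L(95, 179) + K(84))*((-20045 - 1*24373) + v(-151, 9)) = (34 - 45)*((-20045 - 1*24373) + (5 - 1/3*(-151))) = -11*((-20045 - 24373) + (5 + 151/3)) = -11*(-44418 + 166/3) = -11*(-133088/3) = 1463968/3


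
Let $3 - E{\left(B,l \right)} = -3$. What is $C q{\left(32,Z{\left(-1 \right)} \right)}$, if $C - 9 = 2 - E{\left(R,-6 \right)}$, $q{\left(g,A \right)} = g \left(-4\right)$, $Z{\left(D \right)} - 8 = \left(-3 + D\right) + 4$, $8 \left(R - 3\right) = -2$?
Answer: $-640$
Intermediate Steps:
$R = \frac{11}{4}$ ($R = 3 + \frac{1}{8} \left(-2\right) = 3 - \frac{1}{4} = \frac{11}{4} \approx 2.75$)
$Z{\left(D \right)} = 9 + D$ ($Z{\left(D \right)} = 8 + \left(\left(-3 + D\right) + 4\right) = 8 + \left(1 + D\right) = 9 + D$)
$E{\left(B,l \right)} = 6$ ($E{\left(B,l \right)} = 3 - -3 = 3 + 3 = 6$)
$q{\left(g,A \right)} = - 4 g$
$C = 5$ ($C = 9 + \left(2 - 6\right) = 9 - 4 = 5$)
$C q{\left(32,Z{\left(-1 \right)} \right)} = 5 \left(\left(-4\right) 32\right) = 5 \left(-128\right) = -640$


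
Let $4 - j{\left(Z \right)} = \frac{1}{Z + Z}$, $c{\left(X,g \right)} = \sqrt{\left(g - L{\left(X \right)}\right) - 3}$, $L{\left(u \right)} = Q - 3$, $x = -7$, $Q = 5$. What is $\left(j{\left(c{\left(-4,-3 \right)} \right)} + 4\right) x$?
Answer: $-56 - \frac{7 i \sqrt{2}}{8} \approx -56.0 - 1.2374 i$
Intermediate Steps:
$L{\left(u \right)} = 2$ ($L{\left(u \right)} = 5 - 3 = 2$)
$c{\left(X,g \right)} = \sqrt{-5 + g}$ ($c{\left(X,g \right)} = \sqrt{\left(g - 2\right) - 3} = \sqrt{\left(-2 + g\right) - 3} = \sqrt{-5 + g}$)
$j{\left(Z \right)} = 4 - \frac{1}{2 Z}$ ($j{\left(Z \right)} = 4 - \frac{1}{Z + Z} = 4 - \frac{1}{2 Z}$)
$\left(j{\left(c{\left(-4,-3 \right)} \right)} + 4\right) x = \left(\left(4 - \frac{1}{2 \sqrt{-5 - 3}}\right) + 4\right) \left(-7\right) = \left(\left(4 - \frac{1}{2 \sqrt{-8}}\right) + 4\right) \left(-7\right) = \left(\left(4 - \frac{1}{2 \cdot 2 i \sqrt{2}}\right) + 4\right) \left(-7\right) = \left(\left(4 - \frac{\left(- \frac{1}{4}\right) i \sqrt{2}}{2}\right) + 4\right) \left(-7\right) = \left(\left(4 + \frac{i \sqrt{2}}{8}\right) + 4\right) \left(-7\right) = \left(8 + \frac{i \sqrt{2}}{8}\right) \left(-7\right) = -56 - \frac{7 i \sqrt{2}}{8}$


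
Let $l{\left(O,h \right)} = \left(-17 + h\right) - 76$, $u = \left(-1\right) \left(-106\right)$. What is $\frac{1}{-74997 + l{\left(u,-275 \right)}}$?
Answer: $- \frac{1}{75365} \approx -1.3269 \cdot 10^{-5}$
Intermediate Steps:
$u = 106$
$l{\left(O,h \right)} = -93 + h$
$\frac{1}{-74997 + l{\left(u,-275 \right)}} = \frac{1}{-74997 - 368} = \frac{1}{-75365} = - \frac{1}{75365}$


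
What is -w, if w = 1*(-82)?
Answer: 82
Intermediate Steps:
w = -82
-w = -1*(-82) = 82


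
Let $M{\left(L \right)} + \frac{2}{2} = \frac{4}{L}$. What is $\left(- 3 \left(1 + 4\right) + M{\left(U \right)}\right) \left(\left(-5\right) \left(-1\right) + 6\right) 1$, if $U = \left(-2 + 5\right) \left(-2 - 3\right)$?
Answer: $- \frac{2684}{15} \approx -178.93$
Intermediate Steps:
$U = -15$ ($U = 3 \left(-5\right) = -15$)
$M{\left(L \right)} = -1 + \frac{4}{L}$
$\left(- 3 \left(1 + 4\right) + M{\left(U \right)}\right) \left(\left(-5\right) \left(-1\right) + 6\right) 1 = \left(- 3 \left(1 + 4\right) + \frac{4 - -15}{-15}\right) \left(\left(-5\right) \left(-1\right) + 6\right) 1 = \left(\left(-3\right) 5 - \frac{4 + 15}{15}\right) \left(5 + 6\right) 1 = \left(-15 - \frac{19}{15}\right) 11 \cdot 1 = \left(- \frac{244}{15}\right) 11 \cdot 1 = \left(- \frac{2684}{15}\right) 1 = - \frac{2684}{15}$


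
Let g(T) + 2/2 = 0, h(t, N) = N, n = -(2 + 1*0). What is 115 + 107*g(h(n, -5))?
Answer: 8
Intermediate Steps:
n = -2 (n = -(2 + 0) = -1*2 = -2)
g(T) = -1 (g(T) = -1 + 0 = -1)
115 + 107*g(h(n, -5)) = 115 + 107*(-1) = 115 - 107 = 8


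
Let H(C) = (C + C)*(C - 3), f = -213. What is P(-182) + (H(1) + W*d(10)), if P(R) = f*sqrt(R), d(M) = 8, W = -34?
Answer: -276 - 213*I*sqrt(182) ≈ -276.0 - 2873.5*I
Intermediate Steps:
H(C) = 2*C*(-3 + C) (H(C) = (2*C)*(-3 + C) = 2*C*(-3 + C))
P(R) = -213*sqrt(R)
P(-182) + (H(1) + W*d(10)) = -213*I*sqrt(182) + (2*1*(-3 + 1) - 34*8) = -213*I*sqrt(182) + (2*1*(-2) - 272) = -213*I*sqrt(182) + (-4 - 272) = -213*I*sqrt(182) - 276 = -276 - 213*I*sqrt(182)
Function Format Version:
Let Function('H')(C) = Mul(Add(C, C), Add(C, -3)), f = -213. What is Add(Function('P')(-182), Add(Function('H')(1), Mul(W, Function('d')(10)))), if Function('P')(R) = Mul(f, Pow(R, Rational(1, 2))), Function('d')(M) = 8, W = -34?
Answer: Add(-276, Mul(-213, I, Pow(182, Rational(1, 2)))) ≈ Add(-276.00, Mul(-2873.5, I))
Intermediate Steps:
Function('H')(C) = Mul(2, C, Add(-3, C)) (Function('H')(C) = Mul(Mul(2, C), Add(-3, C)) = Mul(2, C, Add(-3, C)))
Function('P')(R) = Mul(-213, Pow(R, Rational(1, 2)))
Add(Function('P')(-182), Add(Function('H')(1), Mul(W, Function('d')(10)))) = Add(Mul(-213, Pow(-182, Rational(1, 2))), Add(Mul(2, 1, Add(-3, 1)), Mul(-34, 8))) = Add(Mul(-213, Mul(I, Pow(182, Rational(1, 2)))), Add(Mul(2, 1, -2), -272)) = Add(Mul(-213, I, Pow(182, Rational(1, 2))), Add(-4, -272)) = Add(Mul(-213, I, Pow(182, Rational(1, 2))), -276) = Add(-276, Mul(-213, I, Pow(182, Rational(1, 2))))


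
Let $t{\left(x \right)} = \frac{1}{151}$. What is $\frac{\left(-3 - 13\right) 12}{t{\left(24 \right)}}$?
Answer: $-28992$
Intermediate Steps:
$t{\left(x \right)} = \frac{1}{151}$
$\frac{\left(-3 - 13\right) 12}{t{\left(24 \right)}} = \left(-3 - 13\right) 12 \frac{1}{\frac{1}{151}} = \left(-16\right) 12 \cdot 151 = \left(-192\right) 151 = -28992$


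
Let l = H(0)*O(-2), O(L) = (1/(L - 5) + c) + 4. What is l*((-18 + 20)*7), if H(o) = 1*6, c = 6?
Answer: 828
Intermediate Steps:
O(L) = 10 + 1/(-5 + L) (O(L) = (1/(L - 5) + 6) + 4 = (1/(-5 + L) + 6) + 4 = (6 + 1/(-5 + L)) + 4 = 10 + 1/(-5 + L))
H(o) = 6
l = 414/7 (l = 6*((-49 + 10*(-2))/(-5 - 2)) = 6*((-49 - 20)/(-7)) = 6*(-⅐*(-69)) = 6*(69/7) = 414/7 ≈ 59.143)
l*((-18 + 20)*7) = 414*((-18 + 20)*7)/7 = 414*(2*7)/7 = (414/7)*14 = 828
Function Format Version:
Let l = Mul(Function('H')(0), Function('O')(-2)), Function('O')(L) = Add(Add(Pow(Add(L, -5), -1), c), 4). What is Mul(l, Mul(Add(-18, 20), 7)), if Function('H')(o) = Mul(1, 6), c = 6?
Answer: 828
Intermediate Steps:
Function('O')(L) = Add(10, Pow(Add(-5, L), -1)) (Function('O')(L) = Add(Add(Pow(Add(L, -5), -1), 6), 4) = Add(Add(Pow(Add(-5, L), -1), 6), 4) = Add(Add(6, Pow(Add(-5, L), -1)), 4) = Add(10, Pow(Add(-5, L), -1)))
Function('H')(o) = 6
l = Rational(414, 7) (l = Mul(6, Mul(Pow(Add(-5, -2), -1), Add(-49, Mul(10, -2)))) = Mul(6, Mul(Pow(-7, -1), Add(-49, -20))) = Mul(6, Mul(Rational(-1, 7), -69)) = Mul(6, Rational(69, 7)) = Rational(414, 7) ≈ 59.143)
Mul(l, Mul(Add(-18, 20), 7)) = Mul(Rational(414, 7), Mul(Add(-18, 20), 7)) = Mul(Rational(414, 7), Mul(2, 7)) = Mul(Rational(414, 7), 14) = 828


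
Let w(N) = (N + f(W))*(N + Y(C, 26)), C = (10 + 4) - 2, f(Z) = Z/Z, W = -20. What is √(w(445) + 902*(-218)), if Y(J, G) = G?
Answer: √13430 ≈ 115.89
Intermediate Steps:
f(Z) = 1
C = 12 (C = 14 - 2 = 12)
w(N) = (1 + N)*(26 + N) (w(N) = (N + 1)*(N + 26) = (1 + N)*(26 + N))
√(w(445) + 902*(-218)) = √((26 + 445² + 27*445) + 902*(-218)) = √((26 + 198025 + 12015) - 196636) = √(210066 - 196636) = √13430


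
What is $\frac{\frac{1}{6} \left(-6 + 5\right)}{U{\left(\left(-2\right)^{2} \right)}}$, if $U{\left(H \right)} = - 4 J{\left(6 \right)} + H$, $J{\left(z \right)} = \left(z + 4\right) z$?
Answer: $\frac{1}{1416} \approx 0.00070621$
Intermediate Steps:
$J{\left(z \right)} = z \left(4 + z\right)$ ($J{\left(z \right)} = \left(4 + z\right) z = z \left(4 + z\right)$)
$U{\left(H \right)} = -240 + H$ ($U{\left(H \right)} = - 4 \cdot 6 \left(4 + 6\right) + H = - 4 \cdot 6 \cdot 10 + H = \left(-4\right) 60 + H = -240 + H$)
$\frac{\frac{1}{6} \left(-6 + 5\right)}{U{\left(\left(-2\right)^{2} \right)}} = \frac{\frac{1}{6} \left(-6 + 5\right)}{-240 + \left(-2\right)^{2}} = \frac{\frac{1}{6} \left(-1\right)}{-240 + 4} = - \frac{1}{6 \left(-236\right)} = \left(- \frac{1}{6}\right) \left(- \frac{1}{236}\right) = \frac{1}{1416}$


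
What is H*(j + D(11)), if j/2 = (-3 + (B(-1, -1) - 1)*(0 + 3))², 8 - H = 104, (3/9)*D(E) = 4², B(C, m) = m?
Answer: -20160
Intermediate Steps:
D(E) = 48 (D(E) = 3*4² = 3*16 = 48)
H = -96 (H = 8 - 1*104 = 8 - 104 = -96)
j = 162 (j = 2*(-3 + (-1 - 1)*(0 + 3))² = 2*(-3 - 2*3)² = 2*(-3 - 6)² = 2*(-9)² = 2*81 = 162)
H*(j + D(11)) = -96*(162 + 48) = -96*210 = -20160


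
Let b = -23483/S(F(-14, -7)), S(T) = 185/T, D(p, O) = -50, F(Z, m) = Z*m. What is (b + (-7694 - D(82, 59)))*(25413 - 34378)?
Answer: 6661844882/37 ≈ 1.8005e+8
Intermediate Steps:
b = -2301334/185 (b = -23483/(185/((-14*(-7)))) = -23483/(185/98) = -23483/(185*(1/98)) = -23483/185/98 = -23483*98/185 = -2301334/185 ≈ -12440.)
(b + (-7694 - D(82, 59)))*(25413 - 34378) = (-2301334/185 + (-7694 - 1*(-50)))*(25413 - 34378) = (-2301334/185 + (-7694 + 50))*(-8965) = (-2301334/185 - 7644)*(-8965) = -3715474/185*(-8965) = 6661844882/37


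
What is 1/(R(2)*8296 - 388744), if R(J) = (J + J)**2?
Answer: -1/256008 ≈ -3.9061e-6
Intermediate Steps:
R(J) = 4*J**2 (R(J) = (2*J)**2 = 4*J**2)
1/(R(2)*8296 - 388744) = 1/((4*2**2)*8296 - 388744) = 1/((4*4)*8296 - 388744) = 1/(16*8296 - 388744) = 1/(132736 - 388744) = 1/(-256008) = -1/256008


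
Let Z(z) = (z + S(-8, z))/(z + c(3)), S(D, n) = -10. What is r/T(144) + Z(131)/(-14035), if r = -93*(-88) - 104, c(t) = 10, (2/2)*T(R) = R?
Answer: 333120362/5936805 ≈ 56.111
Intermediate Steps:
T(R) = R
Z(z) = (-10 + z)/(10 + z) (Z(z) = (z - 10)/(z + 10) = (-10 + z)/(10 + z))
r = 8080 (r = 8184 - 104 = 8080)
r/T(144) + Z(131)/(-14035) = 8080/144 + ((-10 + 131)/(10 + 131))/(-14035) = 8080*(1/144) + (121/141)*(-1/14035) = 505/9 + ((1/141)*121)*(-1/14035) = 505/9 + (121/141)*(-1/14035) = 505/9 - 121/1978935 = 333120362/5936805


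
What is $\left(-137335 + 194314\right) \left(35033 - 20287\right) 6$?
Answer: $5041274004$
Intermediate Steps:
$\left(-137335 + 194314\right) \left(35033 - 20287\right) 6 = 56979 \cdot 14746 \cdot 6 = 840212334 \cdot 6 = 5041274004$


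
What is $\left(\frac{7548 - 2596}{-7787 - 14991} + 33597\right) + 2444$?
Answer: $\frac{410468473}{11389} \approx 36041.0$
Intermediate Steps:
$\left(\frac{7548 - 2596}{-7787 - 14991} + 33597\right) + 2444 = \left(\frac{4952}{-22778} + 33597\right) + 2444 = \left(4952 \left(- \frac{1}{22778}\right) + 33597\right) + 2444 = \left(- \frac{2476}{11389} + 33597\right) + 2444 = \frac{382633757}{11389} + 2444 = \frac{410468473}{11389}$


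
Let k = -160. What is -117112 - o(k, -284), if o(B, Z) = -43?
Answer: -117069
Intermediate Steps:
-117112 - o(k, -284) = -117112 - 1*(-43) = -117112 + 43 = -117069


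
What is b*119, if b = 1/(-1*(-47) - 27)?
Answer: 119/20 ≈ 5.9500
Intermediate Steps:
b = 1/20 (b = 1/(47 - 27) = 1/20 ≈ 0.050000)
b*119 = (1/20)*119 = 119/20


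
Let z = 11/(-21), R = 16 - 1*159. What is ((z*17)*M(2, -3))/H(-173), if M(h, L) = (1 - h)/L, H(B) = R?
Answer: 17/819 ≈ 0.020757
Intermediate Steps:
R = -143 (R = 16 - 159 = -143)
z = -11/21 (z = 11*(-1/21) = -11/21 ≈ -0.52381)
H(B) = -143
M(h, L) = (1 - h)/L
((z*17)*M(2, -3))/H(-173) = ((-11/21*17)*((1 - 1*2)/(-3)))/(-143) = -(-187)*(1 - 2)/63*(-1/143) = -(-187)*(-1)/63*(-1/143) = -187/21*1/3*(-1/143) = -187/63*(-1/143) = 17/819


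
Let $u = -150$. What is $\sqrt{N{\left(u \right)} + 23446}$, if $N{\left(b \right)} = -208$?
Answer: $3 \sqrt{2582} \approx 152.44$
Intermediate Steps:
$\sqrt{N{\left(u \right)} + 23446} = \sqrt{-208 + 23446} = \sqrt{23238} = 3 \sqrt{2582}$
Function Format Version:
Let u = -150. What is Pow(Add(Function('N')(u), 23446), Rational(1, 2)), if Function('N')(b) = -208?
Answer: Mul(3, Pow(2582, Rational(1, 2))) ≈ 152.44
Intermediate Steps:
Pow(Add(Function('N')(u), 23446), Rational(1, 2)) = Pow(Add(-208, 23446), Rational(1, 2)) = Pow(23238, Rational(1, 2)) = Mul(3, Pow(2582, Rational(1, 2)))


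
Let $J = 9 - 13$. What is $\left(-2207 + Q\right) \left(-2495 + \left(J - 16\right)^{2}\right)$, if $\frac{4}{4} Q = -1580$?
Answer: $7933765$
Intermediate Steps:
$Q = -1580$
$J = -4$
$\left(-2207 + Q\right) \left(-2495 + \left(J - 16\right)^{2}\right) = \left(-2207 - 1580\right) \left(-2495 + \left(-4 - 16\right)^{2}\right) = - 3787 \left(-2495 + \left(-20\right)^{2}\right) = - 3787 \left(-2495 + 400\right) = \left(-3787\right) \left(-2095\right) = 7933765$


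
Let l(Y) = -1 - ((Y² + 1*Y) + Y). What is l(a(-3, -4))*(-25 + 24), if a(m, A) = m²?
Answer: 100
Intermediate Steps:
l(Y) = -1 - Y² - 2*Y (l(Y) = -1 - ((Y² + Y) + Y) = -1 - ((Y + Y²) + Y) = -1 - (Y² + 2*Y) = -1 + (-Y² - 2*Y) = -1 - Y² - 2*Y)
l(a(-3, -4))*(-25 + 24) = (-1 - ((-3)²)² - 2*(-3)²)*(-25 + 24) = (-1 - 1*9² - 2*9)*(-1) = (-1 - 1*81 - 18)*(-1) = (-1 - 81 - 18)*(-1) = -100*(-1) = 100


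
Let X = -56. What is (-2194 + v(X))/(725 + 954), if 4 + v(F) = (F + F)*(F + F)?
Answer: 10346/1679 ≈ 6.1620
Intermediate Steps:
v(F) = -4 + 4*F² (v(F) = -4 + (F + F)*(F + F) = -4 + (2*F)*(2*F) = -4 + 4*F²)
(-2194 + v(X))/(725 + 954) = (-2194 + (-4 + 4*(-56)²))/(725 + 954) = (-2194 + (-4 + 4*3136))/1679 = (-2194 + (-4 + 12544))*(1/1679) = (-2194 + 12540)*(1/1679) = 10346*(1/1679) = 10346/1679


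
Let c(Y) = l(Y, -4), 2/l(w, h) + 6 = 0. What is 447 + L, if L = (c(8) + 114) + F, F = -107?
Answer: 1361/3 ≈ 453.67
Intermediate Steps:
l(w, h) = -⅓ (l(w, h) = 2/(-6 + 0) = 2/(-6) = 2*(-⅙) = -⅓)
c(Y) = -⅓
L = 20/3 (L = (-⅓ + 114) - 107 = 341/3 - 107 = 20/3 ≈ 6.6667)
447 + L = 447 + 20/3 = 1361/3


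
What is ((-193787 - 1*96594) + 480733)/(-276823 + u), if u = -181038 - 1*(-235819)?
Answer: -95176/111021 ≈ -0.85728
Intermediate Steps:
u = 54781 (u = -181038 + 235819 = 54781)
((-193787 - 1*96594) + 480733)/(-276823 + u) = ((-193787 - 1*96594) + 480733)/(-276823 + 54781) = ((-193787 - 96594) + 480733)/(-222042) = (-290381 + 480733)*(-1/222042) = 190352*(-1/222042) = -95176/111021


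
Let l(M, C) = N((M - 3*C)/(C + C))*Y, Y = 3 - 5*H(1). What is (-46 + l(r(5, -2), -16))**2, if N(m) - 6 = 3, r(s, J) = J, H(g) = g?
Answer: 4096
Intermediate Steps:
N(m) = 9 (N(m) = 6 + 3 = 9)
Y = -2 (Y = 3 - 5*1 = 3 - 5 = -2)
l(M, C) = -18 (l(M, C) = 9*(-2) = -18)
(-46 + l(r(5, -2), -16))**2 = (-46 - 18)**2 = (-64)**2 = 4096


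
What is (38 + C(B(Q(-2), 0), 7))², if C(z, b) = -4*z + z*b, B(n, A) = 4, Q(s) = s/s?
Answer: 2500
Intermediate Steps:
Q(s) = 1
C(z, b) = -4*z + b*z
(38 + C(B(Q(-2), 0), 7))² = (38 + 4*(-4 + 7))² = (38 + 4*3)² = (38 + 12)² = 50² = 2500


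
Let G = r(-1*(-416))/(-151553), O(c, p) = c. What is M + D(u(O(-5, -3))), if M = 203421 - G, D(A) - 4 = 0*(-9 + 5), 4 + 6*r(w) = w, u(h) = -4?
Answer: 92489007281/454659 ≈ 2.0343e+5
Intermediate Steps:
r(w) = -2/3 + w/6
G = -206/454659 (G = (-2/3 + (-1*(-416))/6)/(-151553) = (-2/3 + (1/6)*416)*(-1/151553) = (-2/3 + 208/3)*(-1/151553) = (206/3)*(-1/151553) = -206/454659 ≈ -0.00045309)
D(A) = 4 (D(A) = 4 + 0*(-9 + 5) = 4 + 0*(-4) = 4 + 0 = 4)
M = 92487188645/454659 (M = 203421 - 1*(-206/454659) = 203421 + 206/454659 = 92487188645/454659 ≈ 2.0342e+5)
M + D(u(O(-5, -3))) = 92487188645/454659 + 4 = 92489007281/454659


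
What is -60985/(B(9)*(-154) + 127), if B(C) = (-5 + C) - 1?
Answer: 12197/67 ≈ 182.04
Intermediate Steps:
B(C) = -6 + C
-60985/(B(9)*(-154) + 127) = -60985/((-6 + 9)*(-154) + 127) = -60985/(3*(-154) + 127) = -60985/(-462 + 127) = -60985/(-335) = -60985*(-1/335) = 12197/67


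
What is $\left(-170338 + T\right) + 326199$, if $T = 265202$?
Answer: $421063$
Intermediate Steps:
$\left(-170338 + T\right) + 326199 = \left(-170338 + 265202\right) + 326199 = 94864 + 326199 = 421063$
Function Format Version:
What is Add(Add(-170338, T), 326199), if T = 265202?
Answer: 421063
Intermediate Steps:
Add(Add(-170338, T), 326199) = Add(Add(-170338, 265202), 326199) = Add(94864, 326199) = 421063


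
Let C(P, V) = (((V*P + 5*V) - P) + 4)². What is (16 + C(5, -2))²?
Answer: 208849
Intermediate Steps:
C(P, V) = (4 - P + 5*V + P*V)² (C(P, V) = (((P*V + 5*V) - P) + 4)² = (((5*V + P*V) - P) + 4)² = ((-P + 5*V + P*V) + 4)² = (4 - P + 5*V + P*V)²)
(16 + C(5, -2))² = (16 + (4 - 1*5 + 5*(-2) + 5*(-2))²)² = (16 + (4 - 5 - 10 - 10)²)² = (16 + (-21)²)² = (16 + 441)² = 457² = 208849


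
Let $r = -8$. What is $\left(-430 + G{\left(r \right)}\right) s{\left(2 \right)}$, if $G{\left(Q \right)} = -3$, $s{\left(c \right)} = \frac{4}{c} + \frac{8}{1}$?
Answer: $-4330$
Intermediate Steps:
$s{\left(c \right)} = 8 + \frac{4}{c}$ ($s{\left(c \right)} = \frac{4}{c} + 8 \cdot 1 = \frac{4}{c} + 8 = 8 + \frac{4}{c}$)
$\left(-430 + G{\left(r \right)}\right) s{\left(2 \right)} = \left(-430 - 3\right) \left(8 + \frac{4}{2}\right) = - 433 \left(8 + 4 \cdot \frac{1}{2}\right) = - 433 \left(8 + 2\right) = \left(-433\right) 10 = -4330$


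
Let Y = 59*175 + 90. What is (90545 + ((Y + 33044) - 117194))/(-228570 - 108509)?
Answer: -16810/337079 ≈ -0.049870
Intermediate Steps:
Y = 10415 (Y = 10325 + 90 = 10415)
(90545 + ((Y + 33044) - 117194))/(-228570 - 108509) = (90545 + ((10415 + 33044) - 117194))/(-228570 - 108509) = (90545 + (43459 - 117194))/(-337079) = (90545 - 73735)*(-1/337079) = 16810*(-1/337079) = -16810/337079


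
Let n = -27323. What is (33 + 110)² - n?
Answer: 47772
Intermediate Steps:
(33 + 110)² - n = (33 + 110)² - 1*(-27323) = 143² + 27323 = 20449 + 27323 = 47772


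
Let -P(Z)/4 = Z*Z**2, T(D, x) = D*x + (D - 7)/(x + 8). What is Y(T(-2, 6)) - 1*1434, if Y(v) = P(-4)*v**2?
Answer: 1934790/49 ≈ 39486.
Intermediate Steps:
T(D, x) = D*x + (-7 + D)/(8 + x)
P(Z) = -4*Z**3 (P(Z) = -4*Z*Z**2 = -4*Z**3)
Y(v) = 256*v**2 (Y(v) = (-4*(-4)**3)*v**2 = (-4*(-64))*v**2 = 256*v**2)
Y(T(-2, 6)) - 1*1434 = 256*((-7 - 2 - 2*6**2 + 8*(-2)*6)/(8 + 6))**2 - 1*1434 = 256*((-7 - 2 - 2*36 - 96)/14)**2 - 1434 = 256*((-7 - 2 - 72 - 96)/14)**2 - 1434 = 256*((1/14)*(-177))**2 - 1434 = 256*(-177/14)**2 - 1434 = 256*(31329/196) - 1434 = 2005056/49 - 1434 = 1934790/49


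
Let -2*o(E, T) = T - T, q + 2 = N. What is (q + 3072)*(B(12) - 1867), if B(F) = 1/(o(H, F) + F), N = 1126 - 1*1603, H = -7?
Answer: -58090979/12 ≈ -4.8409e+6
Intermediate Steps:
N = -477 (N = 1126 - 1603 = -477)
q = -479 (q = -2 - 477 = -479)
o(E, T) = 0 (o(E, T) = -(T - T)/2 = -1/2*0 = 0)
B(F) = 1/F (B(F) = 1/(0 + F) = 1/F)
(q + 3072)*(B(12) - 1867) = (-479 + 3072)*(1/12 - 1867) = 2593*(1/12 - 1867) = 2593*(-22403/12) = -58090979/12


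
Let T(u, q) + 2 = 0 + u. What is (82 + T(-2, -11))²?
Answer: 6084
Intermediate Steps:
T(u, q) = -2 + u (T(u, q) = -2 + (0 + u) = -2 + u)
(82 + T(-2, -11))² = (82 + (-2 - 2))² = (82 - 4)² = 78² = 6084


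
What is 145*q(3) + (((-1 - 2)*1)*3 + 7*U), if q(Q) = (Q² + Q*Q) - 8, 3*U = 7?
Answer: 4372/3 ≈ 1457.3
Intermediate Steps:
U = 7/3 (U = (⅓)*7 = 7/3 ≈ 2.3333)
q(Q) = -8 + 2*Q² (q(Q) = (Q² + Q²) - 8 = 2*Q² - 8 = -8 + 2*Q²)
145*q(3) + (((-1 - 2)*1)*3 + 7*U) = 145*(-8 + 2*3²) + (((-1 - 2)*1)*3 + 7*(7/3)) = 145*(-8 + 2*9) + (-3*1*3 + 49/3) = 145*(-8 + 18) + (-3*3 + 49/3) = 145*10 + (-9 + 49/3) = 1450 + 22/3 = 4372/3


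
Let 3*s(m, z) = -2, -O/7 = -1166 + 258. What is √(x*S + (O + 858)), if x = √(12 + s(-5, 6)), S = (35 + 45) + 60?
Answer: √(64926 + 420*√102)/3 ≈ 87.666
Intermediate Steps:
O = 6356 (O = -7*(-1166 + 258) = -7*(-908) = 6356)
s(m, z) = -⅔ (s(m, z) = (⅓)*(-2) = -⅔)
S = 140 (S = 80 + 60 = 140)
x = √102/3 (x = √(12 - ⅔) = √(34/3) = √102/3 ≈ 3.3665)
√(x*S + (O + 858)) = √((√102/3)*140 + (6356 + 858)) = √(140*√102/3 + 7214) = √(7214 + 140*√102/3)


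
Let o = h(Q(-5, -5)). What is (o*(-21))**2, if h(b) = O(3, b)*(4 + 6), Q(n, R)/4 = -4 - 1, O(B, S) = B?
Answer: 396900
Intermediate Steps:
Q(n, R) = -20 (Q(n, R) = 4*(-4 - 1) = 4*(-5) = -20)
h(b) = 30 (h(b) = 3*(4 + 6) = 3*10 = 30)
o = 30
(o*(-21))**2 = (30*(-21))**2 = (-630)**2 = 396900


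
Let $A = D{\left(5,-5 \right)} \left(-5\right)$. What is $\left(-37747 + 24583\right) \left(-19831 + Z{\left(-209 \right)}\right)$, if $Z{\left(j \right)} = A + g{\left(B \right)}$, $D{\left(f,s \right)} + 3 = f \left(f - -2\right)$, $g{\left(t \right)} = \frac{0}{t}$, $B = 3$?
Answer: $263161524$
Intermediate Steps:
$g{\left(t \right)} = 0$
$D{\left(f,s \right)} = -3 + f \left(2 + f\right)$ ($D{\left(f,s \right)} = -3 + f \left(f - -2\right) = -3 + f \left(f + 2\right) = -3 + f \left(2 + f\right)$)
$A = -160$ ($A = \left(-3 + 5^{2} + 2 \cdot 5\right) \left(-5\right) = \left(-3 + 25 + 10\right) \left(-5\right) = 32 \left(-5\right) = -160$)
$Z{\left(j \right)} = -160$ ($Z{\left(j \right)} = -160 + 0 = -160$)
$\left(-37747 + 24583\right) \left(-19831 + Z{\left(-209 \right)}\right) = \left(-37747 + 24583\right) \left(-19831 - 160\right) = \left(-13164\right) \left(-19991\right) = 263161524$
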